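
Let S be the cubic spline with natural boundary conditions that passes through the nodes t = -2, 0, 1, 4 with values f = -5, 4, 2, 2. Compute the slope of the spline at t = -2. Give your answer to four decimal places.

6.7979

Let M_i = S''(x_i). Step sizes h_i = 2, 1, 3; slopes of the chords Δ_i = (y_(i+1) - y_i)/h_i = 9/2, -2, 0.
  2·M_0 + 6·M_1 + 1·M_2 = 6(Δ_1 - Δ_0) = -39
  1·M_1 + 8·M_2 + 3·M_3 = 6(Δ_2 - Δ_1) = 12
Natural end conditions: M_0 = M_3 = 0.
Solving the tridiagonal system: M_0 = 0, M_1 = -324/47, M_2 = 111/47, M_3 = 0.
On [-2, 0], S'(t) = b_0 + 2c_0·(t + 2) + 3d_0·(t + 2)² with b_0 = Δ_0 - h_0(2M_0 + M_1)/6 = 639/94, c_0 = M_0/2 = 0, d_0 = (M_1 - M_0)/(6h_0) = -27/47. So S'(-2) = 639/94.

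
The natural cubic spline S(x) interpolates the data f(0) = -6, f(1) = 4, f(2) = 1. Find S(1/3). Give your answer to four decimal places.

-1.7037

Let M_i = S''(x_i). Step sizes h_i = 1, 1; slopes of the chords Δ_i = (y_(i+1) - y_i)/h_i = 10, -3.
  1·M_0 + 4·M_1 + 1·M_2 = 6(Δ_1 - Δ_0) = -78
Natural end conditions: M_0 = M_2 = 0.
Forward elimination and back-substitution give M_0 = 0, M_1 = -39/2, M_2 = 0.
On [0, 1], S(x) = -6 + 53/4·x + 0·x² - 13/4·x³.
With x = 1/3: S(1/3) = -46/27.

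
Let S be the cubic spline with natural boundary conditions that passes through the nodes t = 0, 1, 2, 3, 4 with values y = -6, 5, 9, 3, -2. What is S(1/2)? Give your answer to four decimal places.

-0.0714

Let σ_i = S''(x_i). Step sizes h_i = 1, 1, 1, 1; slopes of the chords Δ_i = (y_(i+1) - y_i)/h_i = 11, 4, -6, -5.
  1·σ_0 + 4·σ_1 + 1·σ_2 = 6(Δ_1 - Δ_0) = -42
  1·σ_1 + 4·σ_2 + 1·σ_3 = 6(Δ_2 - Δ_1) = -60
  1·σ_2 + 4·σ_3 + 1·σ_4 = 6(Δ_3 - Δ_2) = 6
Natural end conditions: σ_0 = σ_4 = 0.
Solving the tridiagonal system: σ_0 = 0, σ_1 = -48/7, σ_2 = -102/7, σ_3 = 36/7, σ_4 = 0.
On [0, 1], S(t) = -6 + 85/7·t + 0·t² - 8/7·t³.
With t = 1/2: S(1/2) = -1/14.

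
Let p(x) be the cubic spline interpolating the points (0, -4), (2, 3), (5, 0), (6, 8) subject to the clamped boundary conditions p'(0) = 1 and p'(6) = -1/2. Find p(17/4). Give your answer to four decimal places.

With m_i denoting the second derivative at x_i, h_i = 2, 3, 1, and Δ_i = (y_(i+1) − y_i)/h_i = 7/2, -1, 8:
  2·m_0 + 10·m_1 + 3·m_2 = 6(Δ_1 - Δ_0) = -27
  3·m_1 + 8·m_2 + 1·m_3 = 6(Δ_2 - Δ_1) = 54
Clamped end conditions give two more equations: 2h_0·m_0 + h_0·m_1 = 6(Δ_0 - p'(0)) = 15 and h_2·m_2 + 2h_2·m_3 = 6(p'(6) - Δ_2) = -51.
Solving: m_0 = 8, m_1 = -17/2, m_2 = 14, m_3 = -65/2.
On [2, 5], p(x) = 3 + 1/2·(x - 2) - 17/4·(x - 2)² + 5/4·(x - 2)³.
With (x - 2) = 9/4: p(17/4) = -807/256.

-3.1523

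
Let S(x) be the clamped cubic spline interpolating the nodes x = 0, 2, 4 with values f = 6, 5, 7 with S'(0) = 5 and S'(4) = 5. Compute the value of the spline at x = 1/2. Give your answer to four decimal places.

7.4492

With σ_i denoting the second derivative at x_i, h_i = 2, 2, and Δ_i = (y_(i+1) − y_i)/h_i = -1/2, 1:
  2·σ_0 + 8·σ_1 + 2·σ_2 = 6(Δ_1 - Δ_0) = 9
Clamped end conditions give two more equations: 2h_0·σ_0 + h_0·σ_1 = 6(Δ_0 - S'(0)) = -33 and h_1·σ_1 + 2h_1·σ_2 = 6(S'(4) - Δ_1) = 24.
Solving the tridiagonal system: σ_0 = -75/8, σ_1 = 9/4, σ_2 = 39/8.
On [0, 2], S(x) = 6 + 5·x - 75/16·x² + 31/32·x³.
With x = 1/2: S(1/2) = 1907/256.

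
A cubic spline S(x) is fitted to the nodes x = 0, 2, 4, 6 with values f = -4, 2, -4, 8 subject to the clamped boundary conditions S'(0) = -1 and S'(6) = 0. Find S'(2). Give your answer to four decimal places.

Put M_i = S'' at the i-th knot. Here h = (2, 2, 2) and Δ = (3, -3, 6), so the interior equations h_(i-1)·M_(i-1) + 2(h_(i-1)+h_i)·M_i + h_i·M_(i+1) = 6(Δ_i − Δ_(i-1)) read
  2·M_0 + 8·M_1 + 2·M_2 = 6(Δ_1 - Δ_0) = -36
  2·M_1 + 8·M_2 + 2·M_3 = 6(Δ_2 - Δ_1) = 54
Clamped end conditions give two more equations: 2h_0·M_0 + h_0·M_1 = 6(Δ_0 - S'(0)) = 24 and h_2·M_2 + 2h_2·M_3 = 6(S'(6) - Δ_2) = -36.
Hence M_0 = 34/3, M_1 = -32/3, M_2 = 40/3, M_3 = -47/3.
On [2, 4], S'(x) = b_1 + 2c_1·(x - 2) + 3d_1·(x - 2)² with b_1 = Δ_1 - h_1(2M_1 + M_2)/6 = -1/3, c_1 = M_1/2 = -16/3, d_1 = (M_2 - M_1)/(6h_1) = 2. So S'(2) = -1/3.

-0.3333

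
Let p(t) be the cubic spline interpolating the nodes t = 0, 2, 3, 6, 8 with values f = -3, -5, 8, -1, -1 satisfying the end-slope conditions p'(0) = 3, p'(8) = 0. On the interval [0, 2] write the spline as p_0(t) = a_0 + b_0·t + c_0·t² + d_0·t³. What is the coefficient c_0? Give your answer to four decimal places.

With M_i denoting the second derivative at x_i, h_i = 2, 1, 3, 2, and Δ_i = (y_(i+1) − y_i)/h_i = -1, 13, -3, 0:
  2·M_0 + 6·M_1 + 1·M_2 = 6(Δ_1 - Δ_0) = 84
  1·M_1 + 8·M_2 + 3·M_3 = 6(Δ_2 - Δ_1) = -96
  3·M_2 + 10·M_3 + 2·M_4 = 6(Δ_3 - Δ_2) = 18
Clamped end conditions give two more equations: 2h_0·M_0 + h_0·M_1 = 6(Δ_0 - p'(0)) = -24 and h_3·M_3 + 2h_3·M_4 = 6(p'(8) - Δ_3) = 0.
Hence M_0 = -591/34, M_1 = 387/17, M_2 = -303/17, M_3 = 135/17, M_4 = -135/34.
On [0, 2], with p_0(t) = a_0 + b_0·t + c_0·t² + d_0·t³: c_0 = M_0/2 = -591/68, d_0 = (M_1 - M_0)/(6h_0) = 455/136, b_0 = Δ_0 - h_0(2M_0 + M_1)/6 = 3.

-8.6912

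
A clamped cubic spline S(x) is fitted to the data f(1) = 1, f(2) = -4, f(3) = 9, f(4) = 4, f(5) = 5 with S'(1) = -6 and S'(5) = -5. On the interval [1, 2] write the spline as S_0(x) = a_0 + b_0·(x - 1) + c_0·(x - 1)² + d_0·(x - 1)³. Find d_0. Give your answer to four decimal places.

10.1964

Write m_i for S''(x_i). With h_i = 1, 1, 1, 1 and divided differences Δ_i = -5, 13, -5, 1, the continuity of S' gives the tridiagonal system
  1·m_0 + 4·m_1 + 1·m_2 = 6(Δ_1 - Δ_0) = 108
  1·m_1 + 4·m_2 + 1·m_3 = 6(Δ_2 - Δ_1) = -108
  1·m_2 + 4·m_3 + 1·m_4 = 6(Δ_3 - Δ_2) = 36
Clamped end conditions give two more equations: 2h_0·m_0 + h_0·m_1 = 6(Δ_0 - S'(1)) = 6 and h_3·m_3 + 2h_3·m_4 = 6(S'(5) - Δ_3) = -36.
Solving: m_0 = -515/28, m_1 = 599/14, m_2 = -179/4, m_3 = 395/14, m_4 = -899/28.
On [1, 2], with S_0(x) = a_0 + b_0·(x - 1) + c_0·(x - 1)² + d_0·(x - 1)³: c_0 = m_0/2 = -515/56, d_0 = (m_1 - m_0)/(6h_0) = 571/56, b_0 = Δ_0 - h_0(2m_0 + m_1)/6 = -6.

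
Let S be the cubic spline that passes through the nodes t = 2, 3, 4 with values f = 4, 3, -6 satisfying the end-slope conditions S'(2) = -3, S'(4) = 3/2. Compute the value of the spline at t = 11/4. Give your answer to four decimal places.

With σ_i denoting the second derivative at x_i, h_i = 1, 1, and Δ_i = (y_(i+1) − y_i)/h_i = -1, -9:
  1·σ_0 + 4·σ_1 + 1·σ_2 = 6(Δ_1 - Δ_0) = -48
Clamped end conditions give two more equations: 2h_0·σ_0 + h_0·σ_1 = 6(Δ_0 - S'(2)) = 12 and h_1·σ_1 + 2h_1·σ_2 = 6(S'(4) - Δ_1) = 63.
Forward elimination and back-substitution give σ_0 = 81/4, σ_1 = -57/2, σ_2 = 183/4.
On [2, 3], S(t) = 4 - 3·(t - 2) + 81/8·(t - 2)² - 65/8·(t - 2)³.
With (t - 2) = 3/4: S(11/4) = 2057/512.

4.0176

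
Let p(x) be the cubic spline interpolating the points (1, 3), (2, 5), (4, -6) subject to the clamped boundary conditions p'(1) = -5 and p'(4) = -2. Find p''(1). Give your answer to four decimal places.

29.5000

Let M_i = p''(x_i). Step sizes h_i = 1, 2; slopes of the chords Δ_i = (y_(i+1) - y_i)/h_i = 2, -11/2.
  1·M_0 + 6·M_1 + 2·M_2 = 6(Δ_1 - Δ_0) = -45
Clamped end conditions give two more equations: 2h_0·M_0 + h_0·M_1 = 6(Δ_0 - p'(1)) = 42 and h_1·M_1 + 2h_1·M_2 = 6(p'(4) - Δ_1) = 21.
Solving the tridiagonal system: M_0 = 59/2, M_1 = -17, M_2 = 55/4.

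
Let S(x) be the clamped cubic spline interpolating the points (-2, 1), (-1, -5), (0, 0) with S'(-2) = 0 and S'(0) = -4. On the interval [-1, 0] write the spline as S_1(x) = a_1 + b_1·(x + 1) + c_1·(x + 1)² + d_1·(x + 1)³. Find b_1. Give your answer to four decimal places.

0.2500

Let M_i = S''(x_i). Step sizes h_i = 1, 1; slopes of the chords Δ_i = (y_(i+1) - y_i)/h_i = -6, 5.
  1·M_0 + 4·M_1 + 1·M_2 = 6(Δ_1 - Δ_0) = 66
Clamped end conditions give two more equations: 2h_0·M_0 + h_0·M_1 = 6(Δ_0 - S'(-2)) = -36 and h_1·M_1 + 2h_1·M_2 = 6(S'(0) - Δ_1) = -54.
Forward elimination and back-substitution give M_0 = -73/2, M_1 = 37, M_2 = -91/2.
On [-1, 0], with S_1(x) = a_1 + b_1·(x + 1) + c_1·(x + 1)² + d_1·(x + 1)³: c_1 = M_1/2 = 37/2, d_1 = (M_2 - M_1)/(6h_1) = -55/4, b_1 = Δ_1 - h_1(2M_1 + M_2)/6 = 1/4.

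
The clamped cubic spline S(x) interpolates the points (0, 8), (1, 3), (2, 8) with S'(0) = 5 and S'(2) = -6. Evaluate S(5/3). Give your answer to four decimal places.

Put σ_i = S'' at the i-th knot. Here h = (1, 1) and Δ = (-5, 5), so the interior equations h_(i-1)·σ_(i-1) + 2(h_(i-1)+h_i)·σ_i + h_i·σ_(i+1) = 6(Δ_i − Δ_(i-1)) read
  1·σ_0 + 4·σ_1 + 1·σ_2 = 6(Δ_1 - Δ_0) = 60
Clamped end conditions give two more equations: 2h_0·σ_0 + h_0·σ_1 = 6(Δ_0 - S'(0)) = -60 and h_1·σ_1 + 2h_1·σ_2 = 6(S'(2) - Δ_1) = -66.
Forward elimination and back-substitution give σ_0 = -101/2, σ_1 = 41, σ_2 = -107/2.
On [1, 2], S(x) = 3 + 1/4·(x - 1) + 41/2·(x - 1)² - 63/4·(x - 1)³.
With (x - 1) = 2/3: S(5/3) = 137/18.

7.6111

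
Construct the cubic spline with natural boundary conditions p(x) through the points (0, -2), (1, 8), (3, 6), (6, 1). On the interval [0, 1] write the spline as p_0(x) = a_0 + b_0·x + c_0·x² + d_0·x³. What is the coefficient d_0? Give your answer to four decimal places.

Let σ_i = p''(x_i). Step sizes h_i = 1, 2, 3; slopes of the chords Δ_i = (y_(i+1) - y_i)/h_i = 10, -1, -5/3.
  1·σ_0 + 6·σ_1 + 2·σ_2 = 6(Δ_1 - Δ_0) = -66
  2·σ_1 + 10·σ_2 + 3·σ_3 = 6(Δ_2 - Δ_1) = -4
Natural end conditions: σ_0 = σ_3 = 0.
Hence σ_0 = 0, σ_1 = -163/14, σ_2 = 27/14, σ_3 = 0.
On [0, 1], with p_0(x) = a_0 + b_0·x + c_0·x² + d_0·x³: c_0 = σ_0/2 = 0, d_0 = (σ_1 - σ_0)/(6h_0) = -163/84, b_0 = Δ_0 - h_0(2σ_0 + σ_1)/6 = 1003/84.

-1.9405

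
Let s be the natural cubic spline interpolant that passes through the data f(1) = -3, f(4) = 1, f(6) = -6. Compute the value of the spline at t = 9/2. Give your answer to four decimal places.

Write m_i for s''(x_i). With h_i = 3, 2 and divided differences Δ_i = 4/3, -7/2, the continuity of s' gives the tridiagonal system
  3·m_0 + 10·m_1 + 2·m_2 = 6(Δ_1 - Δ_0) = -29
Natural end conditions: m_0 = m_2 = 0.
Solving: m_0 = 0, m_1 = -29/10, m_2 = 0.
On [4, 6], s(t) = 1 - 47/30·(t - 4) - 29/20·(t - 4)² + 29/120·(t - 4)³.
With (t - 4) = 1/2: s(9/2) = -37/320.

-0.1156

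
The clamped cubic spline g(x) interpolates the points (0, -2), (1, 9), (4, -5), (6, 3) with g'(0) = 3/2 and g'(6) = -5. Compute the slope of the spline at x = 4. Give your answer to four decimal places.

0.2949

Write σ_i for g''(x_i). With h_i = 1, 3, 2 and divided differences Δ_i = 11, -14/3, 4, the continuity of g' gives the tridiagonal system
  1·σ_0 + 8·σ_1 + 3·σ_2 = 6(Δ_1 - Δ_0) = -94
  3·σ_1 + 10·σ_2 + 2·σ_3 = 6(Δ_2 - Δ_1) = 52
Clamped end conditions give two more equations: 2h_0·σ_0 + h_0·σ_1 = 6(Δ_0 - g'(0)) = 57 and h_2·σ_2 + 2h_2·σ_3 = 6(g'(6) - Δ_2) = -54.
Forward elimination and back-substitution give σ_0 = 1558/39, σ_1 = -893/39, σ_2 = 640/39, σ_3 = -1693/78.
On [4, 6], g'(x) = b_2 + 2c_2·(x - 4) + 3d_2·(x - 4)² with b_2 = Δ_2 - h_2(2σ_2 + σ_3)/6 = 23/78, c_2 = σ_2/2 = 320/39, d_2 = (σ_3 - σ_2)/(6h_2) = -991/312. So g'(4) = 23/78.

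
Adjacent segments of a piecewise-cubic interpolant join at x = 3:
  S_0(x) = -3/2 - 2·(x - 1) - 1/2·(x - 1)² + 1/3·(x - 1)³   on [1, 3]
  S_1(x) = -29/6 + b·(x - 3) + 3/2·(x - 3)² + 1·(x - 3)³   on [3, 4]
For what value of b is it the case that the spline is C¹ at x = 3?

0

S_0'(x) = -2 - 1·(x - 1) + 1·(x - 1)², so S_0'(3) = 0. On the right, S_1'(3) = b, so b = 0.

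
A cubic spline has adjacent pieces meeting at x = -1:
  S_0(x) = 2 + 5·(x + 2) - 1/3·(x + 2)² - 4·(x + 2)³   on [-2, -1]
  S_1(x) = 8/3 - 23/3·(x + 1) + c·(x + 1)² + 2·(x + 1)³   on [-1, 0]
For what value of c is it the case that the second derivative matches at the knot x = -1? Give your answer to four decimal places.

-12.3333

S_0''(x) = -2/3 - 24·(x + 2), so S_0''(-1) = -74/3. On the right, S_1''(-1) = 2c, so c = -37/3.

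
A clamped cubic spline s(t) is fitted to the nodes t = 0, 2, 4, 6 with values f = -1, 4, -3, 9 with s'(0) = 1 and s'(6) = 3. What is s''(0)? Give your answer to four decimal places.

With M_i denoting the second derivative at x_i, h_i = 2, 2, 2, and Δ_i = (y_(i+1) − y_i)/h_i = 5/2, -7/2, 6:
  2·M_0 + 8·M_1 + 2·M_2 = 6(Δ_1 - Δ_0) = -36
  2·M_1 + 8·M_2 + 2·M_3 = 6(Δ_2 - Δ_1) = 57
Clamped end conditions give two more equations: 2h_0·M_0 + h_0·M_1 = 6(Δ_0 - s'(0)) = 9 and h_2·M_2 + 2h_2·M_3 = 6(s'(6) - Δ_2) = -18.
Hence M_0 = 103/15, M_1 = -277/30, M_2 = 181/15, M_3 = -158/15.

6.8667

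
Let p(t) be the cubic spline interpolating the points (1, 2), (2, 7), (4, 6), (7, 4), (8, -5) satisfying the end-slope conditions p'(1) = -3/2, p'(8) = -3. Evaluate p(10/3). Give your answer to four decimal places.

7.2366

Let M_i = p''(x_i). Step sizes h_i = 1, 2, 3, 1; slopes of the chords Δ_i = (y_(i+1) - y_i)/h_i = 5, -1/2, -2/3, -9.
  1·M_0 + 6·M_1 + 2·M_2 = 6(Δ_1 - Δ_0) = -33
  2·M_1 + 10·M_2 + 3·M_3 = 6(Δ_2 - Δ_1) = -1
  3·M_2 + 8·M_3 + 1·M_4 = 6(Δ_3 - Δ_2) = -50
Clamped end conditions give two more equations: 2h_0·M_0 + h_0·M_1 = 6(Δ_0 - p'(1)) = 39 and h_3·M_3 + 2h_3·M_4 = 6(p'(8) - Δ_3) = 36.
Solving: M_0 = 5615/222, M_1 = -1286/111, M_2 = 2491/444, M_3 = -837/74, M_4 = 3501/148.
On [2, 4], p(t) = 7 + 2377/444·(t - 2) - 643/111·(t - 2)² + 2545/1776·(t - 2)³.
With (t - 2) = 4/3: p(10/3) = 21688/2997.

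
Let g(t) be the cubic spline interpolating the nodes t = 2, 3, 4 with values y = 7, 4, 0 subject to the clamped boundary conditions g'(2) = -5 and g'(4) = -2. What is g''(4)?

9

Let σ_i = g''(x_i). Step sizes h_i = 1, 1; slopes of the chords Δ_i = (y_(i+1) - y_i)/h_i = -3, -4.
  1·σ_0 + 4·σ_1 + 1·σ_2 = 6(Δ_1 - Δ_0) = -6
Clamped end conditions give two more equations: 2h_0·σ_0 + h_0·σ_1 = 6(Δ_0 - g'(2)) = 12 and h_1·σ_1 + 2h_1·σ_2 = 6(g'(4) - Δ_1) = 12.
Forward elimination and back-substitution give σ_0 = 9, σ_1 = -6, σ_2 = 9.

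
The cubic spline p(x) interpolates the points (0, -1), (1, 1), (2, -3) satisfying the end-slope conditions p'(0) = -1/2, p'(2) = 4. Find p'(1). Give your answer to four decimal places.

With σ_i denoting the second derivative at x_i, h_i = 1, 1, and Δ_i = (y_(i+1) − y_i)/h_i = 2, -4:
  1·σ_0 + 4·σ_1 + 1·σ_2 = 6(Δ_1 - Δ_0) = -36
Clamped end conditions give two more equations: 2h_0·σ_0 + h_0·σ_1 = 6(Δ_0 - p'(0)) = 15 and h_1·σ_1 + 2h_1·σ_2 = 6(p'(2) - Δ_1) = 48.
Solving: σ_0 = 75/4, σ_1 = -45/2, σ_2 = 141/4.
On [1, 2], p'(x) = b_1 + 2c_1·(x - 1) + 3d_1·(x - 1)² with b_1 = Δ_1 - h_1(2σ_1 + σ_2)/6 = -19/8, c_1 = σ_1/2 = -45/4, d_1 = (σ_2 - σ_1)/(6h_1) = 77/8. So p'(1) = -19/8.

-2.3750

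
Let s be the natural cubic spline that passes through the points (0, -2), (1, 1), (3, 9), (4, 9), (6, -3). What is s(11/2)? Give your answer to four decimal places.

With M_i denoting the second derivative at x_i, h_i = 1, 2, 1, 2, and Δ_i = (y_(i+1) − y_i)/h_i = 3, 4, 0, -6:
  1·M_0 + 6·M_1 + 2·M_2 = 6(Δ_1 - Δ_0) = 6
  2·M_1 + 6·M_2 + 1·M_3 = 6(Δ_2 - Δ_1) = -24
  1·M_2 + 6·M_3 + 2·M_4 = 6(Δ_3 - Δ_2) = -36
Natural end conditions: M_0 = M_4 = 0.
Forward elimination and back-substitution give M_0 = 0, M_1 = 71/31, M_2 = -120/31, M_3 = -166/31, M_4 = 0.
On [4, 6], s(x) = 9 - 226/93·(x - 4) - 83/31·(x - 4)² + 83/186·(x - 4)³.
With (x - 4) = 3/2: s(11/2) = 415/496.

0.8367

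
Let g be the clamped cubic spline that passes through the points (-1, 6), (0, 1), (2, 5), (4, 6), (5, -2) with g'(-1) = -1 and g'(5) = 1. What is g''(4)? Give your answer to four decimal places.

-14.1667

Write M_i for g''(x_i). With h_i = 1, 2, 2, 1 and divided differences Δ_i = -5, 2, 1/2, -8, the continuity of g' gives the tridiagonal system
  1·M_0 + 6·M_1 + 2·M_2 = 6(Δ_1 - Δ_0) = 42
  2·M_1 + 8·M_2 + 2·M_3 = 6(Δ_2 - Δ_1) = -9
  2·M_2 + 6·M_3 + 1·M_4 = 6(Δ_3 - Δ_2) = -51
Clamped end conditions give two more equations: 2h_0·M_0 + h_0·M_1 = 6(Δ_0 - g'(-1)) = -24 and h_3·M_3 + 2h_3·M_4 = 6(g'(5) - Δ_3) = 54.
Solving: M_0 = -203/12, M_1 = 59/6, M_2 = -1/24, M_3 = -85/6, M_4 = 409/12.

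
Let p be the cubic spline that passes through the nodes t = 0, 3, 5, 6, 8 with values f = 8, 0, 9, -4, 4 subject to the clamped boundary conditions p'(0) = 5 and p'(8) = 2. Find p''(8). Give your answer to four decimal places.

With M_i denoting the second derivative at x_i, h_i = 3, 2, 1, 2, and Δ_i = (y_(i+1) − y_i)/h_i = -8/3, 9/2, -13, 4:
  3·M_0 + 10·M_1 + 2·M_2 = 6(Δ_1 - Δ_0) = 43
  2·M_1 + 6·M_2 + 1·M_3 = 6(Δ_2 - Δ_1) = -105
  1·M_2 + 6·M_3 + 2·M_4 = 6(Δ_3 - Δ_2) = 102
Clamped end conditions give two more equations: 2h_0·M_0 + h_0·M_1 = 6(Δ_0 - p'(0)) = -46 and h_3·M_3 + 2h_3·M_4 = 6(p'(8) - Δ_3) = -12.
Solving the tridiagonal system: M_0 = -6653/453, M_1 = 2120/151, M_2 = -4027/151, M_3 = 4067/151, M_4 = -4973/302.

-16.4669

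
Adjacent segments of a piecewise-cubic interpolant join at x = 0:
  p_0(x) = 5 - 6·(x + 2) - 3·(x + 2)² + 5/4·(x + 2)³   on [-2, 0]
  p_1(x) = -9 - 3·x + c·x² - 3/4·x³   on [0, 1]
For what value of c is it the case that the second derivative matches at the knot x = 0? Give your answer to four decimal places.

p_0''(x) = -6 + 15/2·(x + 2), so p_0''(0) = 9. On the right, p_1''(0) = 2c, so c = 9/2.

4.5000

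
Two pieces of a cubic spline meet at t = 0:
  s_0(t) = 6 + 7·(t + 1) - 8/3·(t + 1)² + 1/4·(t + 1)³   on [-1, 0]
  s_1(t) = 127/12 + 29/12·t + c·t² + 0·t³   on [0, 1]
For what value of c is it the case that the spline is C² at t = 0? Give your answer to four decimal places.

s_0''(t) = -16/3 + 3/2·(t + 1), so s_0''(0) = -23/6. On the right, s_1''(0) = 2c, so c = -23/12.

-1.9167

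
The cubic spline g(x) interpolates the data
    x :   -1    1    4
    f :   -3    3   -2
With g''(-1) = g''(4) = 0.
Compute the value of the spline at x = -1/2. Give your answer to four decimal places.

Let σ_i = g''(x_i). Step sizes h_i = 2, 3; slopes of the chords Δ_i = (y_(i+1) - y_i)/h_i = 3, -5/3.
  2·σ_0 + 10·σ_1 + 3·σ_2 = 6(Δ_1 - Δ_0) = -28
Natural end conditions: σ_0 = σ_2 = 0.
Hence σ_0 = 0, σ_1 = -14/5, σ_2 = 0.
On [-1, 1], g(x) = -3 + 59/15·(x + 1) + 0·(x + 1)² - 7/30·(x + 1)³.
With (x + 1) = 1/2: g(-1/2) = -17/16.

-1.0625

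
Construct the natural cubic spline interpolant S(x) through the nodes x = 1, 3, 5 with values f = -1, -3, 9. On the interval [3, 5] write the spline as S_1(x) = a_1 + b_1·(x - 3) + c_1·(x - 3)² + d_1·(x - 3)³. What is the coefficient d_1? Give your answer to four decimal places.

-0.4375

Put m_i = S'' at the i-th knot. Here h = (2, 2) and Δ = (-1, 6), so the interior equations h_(i-1)·m_(i-1) + 2(h_(i-1)+h_i)·m_i + h_i·m_(i+1) = 6(Δ_i − Δ_(i-1)) read
  2·m_0 + 8·m_1 + 2·m_2 = 6(Δ_1 - Δ_0) = 42
Natural end conditions: m_0 = m_2 = 0.
Forward elimination and back-substitution give m_0 = 0, m_1 = 21/4, m_2 = 0.
On [3, 5], with S_1(x) = a_1 + b_1·(x - 3) + c_1·(x - 3)² + d_1·(x - 3)³: c_1 = m_1/2 = 21/8, d_1 = (m_2 - m_1)/(6h_1) = -7/16, b_1 = Δ_1 - h_1(2m_1 + m_2)/6 = 5/2.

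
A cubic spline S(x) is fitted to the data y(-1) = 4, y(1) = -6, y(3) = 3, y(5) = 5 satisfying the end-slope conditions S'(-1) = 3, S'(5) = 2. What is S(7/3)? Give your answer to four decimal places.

Let M_i = S''(x_i). Step sizes h_i = 2, 2, 2; slopes of the chords Δ_i = (y_(i+1) - y_i)/h_i = -5, 9/2, 1.
  2·M_0 + 8·M_1 + 2·M_2 = 6(Δ_1 - Δ_0) = 57
  2·M_1 + 8·M_2 + 2·M_3 = 6(Δ_2 - Δ_1) = -21
Clamped end conditions give two more equations: 2h_0·M_0 + h_0·M_1 = 6(Δ_0 - S'(-1)) = -48 and h_2·M_2 + 2h_2·M_3 = 6(S'(5) - Δ_2) = 6.
Solving the tridiagonal system: M_0 = -113/6, M_1 = 41/3, M_2 = -22/3, M_3 = 31/6.
On [1, 3], S(x) = -6 - 13/6·(x - 1) + 41/6·(x - 1)² - 7/4·(x - 1)³.
With (x - 1) = 4/3: S(7/3) = -8/9.

-0.8889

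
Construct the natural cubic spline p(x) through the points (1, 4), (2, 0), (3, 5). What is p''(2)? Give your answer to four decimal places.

13.5000

With σ_i denoting the second derivative at x_i, h_i = 1, 1, and Δ_i = (y_(i+1) − y_i)/h_i = -4, 5:
  1·σ_0 + 4·σ_1 + 1·σ_2 = 6(Δ_1 - Δ_0) = 54
Natural end conditions: σ_0 = σ_2 = 0.
Forward elimination and back-substitution give σ_0 = 0, σ_1 = 27/2, σ_2 = 0.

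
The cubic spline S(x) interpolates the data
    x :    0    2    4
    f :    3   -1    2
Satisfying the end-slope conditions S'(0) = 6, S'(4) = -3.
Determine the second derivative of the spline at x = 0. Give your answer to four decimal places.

With M_i denoting the second derivative at x_i, h_i = 2, 2, and Δ_i = (y_(i+1) − y_i)/h_i = -2, 3/2:
  2·M_0 + 8·M_1 + 2·M_2 = 6(Δ_1 - Δ_0) = 21
Clamped end conditions give two more equations: 2h_0·M_0 + h_0·M_1 = 6(Δ_0 - S'(0)) = -48 and h_1·M_1 + 2h_1·M_2 = 6(S'(4) - Δ_1) = -27.
Hence M_0 = -135/8, M_1 = 39/4, M_2 = -93/8.

-16.8750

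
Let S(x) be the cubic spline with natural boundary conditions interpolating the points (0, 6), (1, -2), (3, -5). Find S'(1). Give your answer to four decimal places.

-5.8333

With m_i denoting the second derivative at x_i, h_i = 1, 2, and Δ_i = (y_(i+1) − y_i)/h_i = -8, -3/2:
  1·m_0 + 6·m_1 + 2·m_2 = 6(Δ_1 - Δ_0) = 39
Natural end conditions: m_0 = m_2 = 0.
Forward elimination and back-substitution give m_0 = 0, m_1 = 13/2, m_2 = 0.
On [1, 3], S'(x) = b_1 + 2c_1·(x - 1) + 3d_1·(x - 1)² with b_1 = Δ_1 - h_1(2m_1 + m_2)/6 = -35/6, c_1 = m_1/2 = 13/4, d_1 = (m_2 - m_1)/(6h_1) = -13/24. So S'(1) = -35/6.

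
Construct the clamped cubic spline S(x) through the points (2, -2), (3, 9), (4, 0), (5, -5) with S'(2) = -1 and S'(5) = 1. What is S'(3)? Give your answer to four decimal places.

4.7333

Let M_i = S''(x_i). Step sizes h_i = 1, 1, 1; slopes of the chords Δ_i = (y_(i+1) - y_i)/h_i = 11, -9, -5.
  1·M_0 + 4·M_1 + 1·M_2 = 6(Δ_1 - Δ_0) = -120
  1·M_1 + 4·M_2 + 1·M_3 = 6(Δ_2 - Δ_1) = 24
Clamped end conditions give two more equations: 2h_0·M_0 + h_0·M_1 = 6(Δ_0 - S'(2)) = 72 and h_2·M_2 + 2h_2·M_3 = 6(S'(5) - Δ_2) = 36.
Forward elimination and back-substitution give M_0 = 908/15, M_1 = -736/15, M_2 = 236/15, M_3 = 152/15.
On [3, 4], S'(x) = b_1 + 2c_1·(x - 3) + 3d_1·(x - 3)² with b_1 = Δ_1 - h_1(2M_1 + M_2)/6 = 71/15, c_1 = M_1/2 = -368/15, d_1 = (M_2 - M_1)/(6h_1) = 54/5. So S'(3) = 71/15.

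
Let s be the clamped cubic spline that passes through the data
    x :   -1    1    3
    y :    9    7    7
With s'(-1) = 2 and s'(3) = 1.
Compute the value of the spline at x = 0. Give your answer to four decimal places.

8.8750

Write M_i for s''(x_i). With h_i = 2, 2 and divided differences Δ_i = -1, 0, the continuity of s' gives the tridiagonal system
  2·M_0 + 8·M_1 + 2·M_2 = 6(Δ_1 - Δ_0) = 6
Clamped end conditions give two more equations: 2h_0·M_0 + h_0·M_1 = 6(Δ_0 - s'(-1)) = -18 and h_1·M_1 + 2h_1·M_2 = 6(s'(3) - Δ_1) = 6.
Solving: M_0 = -11/2, M_1 = 2, M_2 = 1/2.
On [-1, 1], s(x) = 9 + 2·(x + 1) - 11/4·(x + 1)² + 5/8·(x + 1)³.
With (x + 1) = 1: s(0) = 71/8.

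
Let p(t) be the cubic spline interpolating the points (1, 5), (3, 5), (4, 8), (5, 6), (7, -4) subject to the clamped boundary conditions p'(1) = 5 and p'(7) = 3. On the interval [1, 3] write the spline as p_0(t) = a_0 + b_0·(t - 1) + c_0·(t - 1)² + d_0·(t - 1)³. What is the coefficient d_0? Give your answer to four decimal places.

1.6458

Put σ_i = p'' at the i-th knot. Here h = (2, 1, 1, 2) and Δ = (0, 3, -2, -5), so the interior equations h_(i-1)·σ_(i-1) + 2(h_(i-1)+h_i)·σ_i + h_i·σ_(i+1) = 6(Δ_i − Δ_(i-1)) read
  2·σ_0 + 6·σ_1 + 1·σ_2 = 6(Δ_1 - Δ_0) = 18
  1·σ_1 + 4·σ_2 + 1·σ_3 = 6(Δ_2 - Δ_1) = -30
  1·σ_2 + 6·σ_3 + 2·σ_4 = 6(Δ_3 - Δ_2) = -18
Clamped end conditions give two more equations: 2h_0·σ_0 + h_0·σ_1 = 6(Δ_0 - p'(1)) = -30 and h_3·σ_3 + 2h_3·σ_4 = 6(p'(7) - Δ_3) = 48.
Forward elimination and back-substitution give σ_0 = -139/12, σ_1 = 49/6, σ_2 = -47/6, σ_3 = -41/6, σ_4 = 185/12.
On [1, 3], with p_0(t) = a_0 + b_0·(t - 1) + c_0·(t - 1)² + d_0·(t - 1)³: c_0 = σ_0/2 = -139/24, d_0 = (σ_1 - σ_0)/(6h_0) = 79/48, b_0 = Δ_0 - h_0(2σ_0 + σ_1)/6 = 5.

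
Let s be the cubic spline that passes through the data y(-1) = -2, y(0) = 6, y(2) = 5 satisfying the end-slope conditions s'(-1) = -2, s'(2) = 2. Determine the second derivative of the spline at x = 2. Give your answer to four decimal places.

Write σ_i for s''(x_i). With h_i = 1, 2 and divided differences Δ_i = 8, -1/2, the continuity of s' gives the tridiagonal system
  1·σ_0 + 6·σ_1 + 2·σ_2 = 6(Δ_1 - Δ_0) = -51
Clamped end conditions give two more equations: 2h_0·σ_0 + h_0·σ_1 = 6(Δ_0 - s'(-1)) = 60 and h_1·σ_1 + 2h_1·σ_2 = 6(s'(2) - Δ_1) = 15.
Forward elimination and back-substitution give σ_0 = 239/6, σ_1 = -59/3, σ_2 = 163/12.

13.5833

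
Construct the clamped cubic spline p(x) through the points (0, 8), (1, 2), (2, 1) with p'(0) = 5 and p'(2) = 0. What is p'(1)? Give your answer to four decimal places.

-6.5000

Put M_i = p'' at the i-th knot. Here h = (1, 1) and Δ = (-6, -1), so the interior equations h_(i-1)·M_(i-1) + 2(h_(i-1)+h_i)·M_i + h_i·M_(i+1) = 6(Δ_i − Δ_(i-1)) read
  1·M_0 + 4·M_1 + 1·M_2 = 6(Δ_1 - Δ_0) = 30
Clamped end conditions give two more equations: 2h_0·M_0 + h_0·M_1 = 6(Δ_0 - p'(0)) = -66 and h_1·M_1 + 2h_1·M_2 = 6(p'(2) - Δ_1) = 6.
Solving the tridiagonal system: M_0 = -43, M_1 = 20, M_2 = -7.
On [1, 2], p'(x) = b_1 + 2c_1·(x - 1) + 3d_1·(x - 1)² with b_1 = Δ_1 - h_1(2M_1 + M_2)/6 = -13/2, c_1 = M_1/2 = 10, d_1 = (M_2 - M_1)/(6h_1) = -9/2. So p'(1) = -13/2.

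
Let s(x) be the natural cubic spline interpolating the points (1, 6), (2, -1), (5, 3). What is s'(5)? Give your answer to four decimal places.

4.4583

Write M_i for s''(x_i). With h_i = 1, 3 and divided differences Δ_i = -7, 4/3, the continuity of s' gives the tridiagonal system
  1·M_0 + 8·M_1 + 3·M_2 = 6(Δ_1 - Δ_0) = 50
Natural end conditions: M_0 = M_2 = 0.
Forward elimination and back-substitution give M_0 = 0, M_1 = 25/4, M_2 = 0.
On [2, 5], s'(x) = b_1 + 2c_1·(x - 2) + 3d_1·(x - 2)² with b_1 = Δ_1 - h_1(2M_1 + M_2)/6 = -59/12, c_1 = M_1/2 = 25/8, d_1 = (M_2 - M_1)/(6h_1) = -25/72. So s'(5) = 107/24.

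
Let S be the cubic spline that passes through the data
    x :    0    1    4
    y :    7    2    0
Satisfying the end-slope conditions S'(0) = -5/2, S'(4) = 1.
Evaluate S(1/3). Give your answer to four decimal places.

5.7083

Write σ_i for S''(x_i). With h_i = 1, 3 and divided differences Δ_i = -5, -2/3, the continuity of S' gives the tridiagonal system
  1·σ_0 + 8·σ_1 + 3·σ_2 = 6(Δ_1 - Δ_0) = 26
Clamped end conditions give two more equations: 2h_0·σ_0 + h_0·σ_1 = 6(Δ_0 - S'(0)) = -15 and h_1·σ_1 + 2h_1·σ_2 = 6(S'(4) - Δ_1) = 10.
Forward elimination and back-substitution give σ_0 = -79/8, σ_1 = 19/4, σ_2 = -17/24.
On [0, 1], S(x) = 7 - 5/2·x - 79/16·x² + 39/16·x³.
With x = 1/3: S(1/3) = 137/24.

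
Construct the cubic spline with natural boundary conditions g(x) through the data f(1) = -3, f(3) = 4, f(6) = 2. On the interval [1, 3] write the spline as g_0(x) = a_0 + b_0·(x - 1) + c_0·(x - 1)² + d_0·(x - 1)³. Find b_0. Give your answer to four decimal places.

With M_i denoting the second derivative at x_i, h_i = 2, 3, and Δ_i = (y_(i+1) − y_i)/h_i = 7/2, -2/3:
  2·M_0 + 10·M_1 + 3·M_2 = 6(Δ_1 - Δ_0) = -25
Natural end conditions: M_0 = M_2 = 0.
Solving the tridiagonal system: M_0 = 0, M_1 = -5/2, M_2 = 0.
On [1, 3], with g_0(x) = a_0 + b_0·(x - 1) + c_0·(x - 1)² + d_0·(x - 1)³: c_0 = M_0/2 = 0, d_0 = (M_1 - M_0)/(6h_0) = -5/24, b_0 = Δ_0 - h_0(2M_0 + M_1)/6 = 13/3.

4.3333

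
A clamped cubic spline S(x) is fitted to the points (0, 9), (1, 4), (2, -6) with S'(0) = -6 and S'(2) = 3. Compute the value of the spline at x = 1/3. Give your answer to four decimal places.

Let σ_i = S''(x_i). Step sizes h_i = 1, 1; slopes of the chords Δ_i = (y_(i+1) - y_i)/h_i = -5, -10.
  1·σ_0 + 4·σ_1 + 1·σ_2 = 6(Δ_1 - Δ_0) = -30
Clamped end conditions give two more equations: 2h_0·σ_0 + h_0·σ_1 = 6(Δ_0 - S'(0)) = 6 and h_1·σ_1 + 2h_1·σ_2 = 6(S'(2) - Δ_1) = 78.
Forward elimination and back-substitution give σ_0 = 15, σ_1 = -24, σ_2 = 51.
On [0, 1], S(x) = 9 - 6·x + 15/2·x² - 13/2·x³.
With x = 1/3: S(1/3) = 205/27.

7.5926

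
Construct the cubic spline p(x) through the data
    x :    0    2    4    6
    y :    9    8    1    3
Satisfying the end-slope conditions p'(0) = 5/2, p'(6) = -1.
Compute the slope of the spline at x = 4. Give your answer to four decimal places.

Write σ_i for p''(x_i). With h_i = 2, 2, 2 and divided differences Δ_i = -1/2, -7/2, 1, the continuity of p' gives the tridiagonal system
  2·σ_0 + 8·σ_1 + 2·σ_2 = 6(Δ_1 - Δ_0) = -18
  2·σ_1 + 8·σ_2 + 2·σ_3 = 6(Δ_2 - Δ_1) = 27
Clamped end conditions give two more equations: 2h_0·σ_0 + h_0·σ_1 = 6(Δ_0 - p'(0)) = -18 and h_2·σ_2 + 2h_2·σ_3 = 6(p'(6) - Δ_2) = -12.
Hence σ_0 = -46/15, σ_1 = -43/15, σ_2 = 83/15, σ_3 = -173/30.
On [4, 6], p'(x) = b_2 + 2c_2·(x - 4) + 3d_2·(x - 4)² with b_2 = Δ_2 - h_2(2σ_2 + σ_3)/6 = -23/30, c_2 = σ_2/2 = 83/30, d_2 = (σ_3 - σ_2)/(6h_2) = -113/120. So p'(4) = -23/30.

-0.7667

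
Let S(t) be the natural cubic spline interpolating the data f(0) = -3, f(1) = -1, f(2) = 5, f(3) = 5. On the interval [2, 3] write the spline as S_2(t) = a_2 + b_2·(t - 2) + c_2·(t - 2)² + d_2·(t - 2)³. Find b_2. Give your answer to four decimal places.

3.7333

With σ_i denoting the second derivative at x_i, h_i = 1, 1, 1, and Δ_i = (y_(i+1) − y_i)/h_i = 2, 6, 0:
  1·σ_0 + 4·σ_1 + 1·σ_2 = 6(Δ_1 - Δ_0) = 24
  1·σ_1 + 4·σ_2 + 1·σ_3 = 6(Δ_2 - Δ_1) = -36
Natural end conditions: σ_0 = σ_3 = 0.
Forward elimination and back-substitution give σ_0 = 0, σ_1 = 44/5, σ_2 = -56/5, σ_3 = 0.
On [2, 3], with S_2(t) = a_2 + b_2·(t - 2) + c_2·(t - 2)² + d_2·(t - 2)³: c_2 = σ_2/2 = -28/5, d_2 = (σ_3 - σ_2)/(6h_2) = 28/15, b_2 = Δ_2 - h_2(2σ_2 + σ_3)/6 = 56/15.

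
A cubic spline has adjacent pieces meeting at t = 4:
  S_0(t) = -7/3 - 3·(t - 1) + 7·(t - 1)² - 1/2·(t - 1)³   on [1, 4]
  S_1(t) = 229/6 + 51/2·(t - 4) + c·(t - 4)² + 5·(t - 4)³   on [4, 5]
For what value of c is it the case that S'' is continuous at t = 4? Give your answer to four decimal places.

2.5000

S_0''(t) = 14 - 3·(t - 1), so S_0''(4) = 5. On the right, S_1''(4) = 2c, so c = 5/2.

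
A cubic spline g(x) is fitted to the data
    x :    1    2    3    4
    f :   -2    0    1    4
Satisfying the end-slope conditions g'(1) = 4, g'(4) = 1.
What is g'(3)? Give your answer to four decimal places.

With M_i denoting the second derivative at x_i, h_i = 1, 1, 1, and Δ_i = (y_(i+1) − y_i)/h_i = 2, 1, 3:
  1·M_0 + 4·M_1 + 1·M_2 = 6(Δ_1 - Δ_0) = -6
  1·M_1 + 4·M_2 + 1·M_3 = 6(Δ_2 - Δ_1) = 12
Clamped end conditions give two more equations: 2h_0·M_0 + h_0·M_1 = 6(Δ_0 - g'(1)) = -12 and h_2·M_2 + 2h_2·M_3 = 6(g'(4) - Δ_2) = -12.
Solving the tridiagonal system: M_0 = -26/5, M_1 = -8/5, M_2 = 28/5, M_3 = -44/5.
On [3, 4], g'(x) = b_2 + 2c_2·(x - 3) + 3d_2·(x - 3)² with b_2 = Δ_2 - h_2(2M_2 + M_3)/6 = 13/5, c_2 = M_2/2 = 14/5, d_2 = (M_3 - M_2)/(6h_2) = -12/5. So g'(3) = 13/5.

2.6000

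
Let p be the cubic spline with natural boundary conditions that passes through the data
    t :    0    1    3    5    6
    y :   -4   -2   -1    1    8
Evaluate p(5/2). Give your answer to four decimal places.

-0.8656

With m_i denoting the second derivative at x_i, h_i = 1, 2, 2, 1, and Δ_i = (y_(i+1) − y_i)/h_i = 2, 1/2, 1, 7:
  1·m_0 + 6·m_1 + 2·m_2 = 6(Δ_1 - Δ_0) = -9
  2·m_1 + 8·m_2 + 2·m_3 = 6(Δ_2 - Δ_1) = 3
  2·m_2 + 6·m_3 + 1·m_4 = 6(Δ_3 - Δ_2) = 36
Natural end conditions: m_0 = m_4 = 0.
Hence m_0 = 0, m_1 = -6/5, m_2 = -9/10, m_3 = 63/10, m_4 = 0.
On [1, 3], p(t) = -2 + 8/5·(t - 1) - 3/5·(t - 1)² + 1/40·(t - 1)³.
With (t - 1) = 3/2: p(5/2) = -277/320.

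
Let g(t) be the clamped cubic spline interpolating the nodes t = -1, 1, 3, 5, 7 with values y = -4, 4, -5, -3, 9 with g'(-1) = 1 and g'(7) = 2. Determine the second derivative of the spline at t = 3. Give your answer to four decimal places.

5.5625

With M_i denoting the second derivative at x_i, h_i = 2, 2, 2, 2, and Δ_i = (y_(i+1) − y_i)/h_i = 4, -9/2, 1, 6:
  2·M_0 + 8·M_1 + 2·M_2 = 6(Δ_1 - Δ_0) = -51
  2·M_1 + 8·M_2 + 2·M_3 = 6(Δ_2 - Δ_1) = 33
  2·M_2 + 8·M_3 + 2·M_4 = 6(Δ_3 - Δ_2) = 30
Clamped end conditions give two more equations: 2h_0·M_0 + h_0·M_1 = 6(Δ_0 - g'(-1)) = 18 and h_3·M_3 + 2h_3·M_4 = 6(g'(7) - Δ_3) = -24.
Forward elimination and back-substitution give M_0 = 1073/112, M_1 = -569/56, M_2 = 89/16, M_3 = 247/56, M_4 = -919/112.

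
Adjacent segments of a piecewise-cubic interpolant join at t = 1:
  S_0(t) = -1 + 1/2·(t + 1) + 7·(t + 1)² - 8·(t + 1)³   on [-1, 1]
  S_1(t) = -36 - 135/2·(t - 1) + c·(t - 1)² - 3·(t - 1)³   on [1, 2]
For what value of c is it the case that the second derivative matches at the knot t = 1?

S_0''(t) = 14 - 48·(t + 1), so S_0''(1) = -82. On the right, S_1''(1) = 2c, so c = -41.

-41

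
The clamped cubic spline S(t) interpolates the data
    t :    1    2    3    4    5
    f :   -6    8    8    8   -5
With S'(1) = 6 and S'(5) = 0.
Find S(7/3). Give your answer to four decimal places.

Put σ_i = S'' at the i-th knot. Here h = (1, 1, 1, 1) and Δ = (14, 0, 0, -13), so the interior equations h_(i-1)·σ_(i-1) + 2(h_(i-1)+h_i)·σ_i + h_i·σ_(i+1) = 6(Δ_i − Δ_(i-1)) read
  1·σ_0 + 4·σ_1 + 1·σ_2 = 6(Δ_1 - Δ_0) = -84
  1·σ_1 + 4·σ_2 + 1·σ_3 = 6(Δ_2 - Δ_1) = 0
  1·σ_2 + 4·σ_3 + 1·σ_4 = 6(Δ_3 - Δ_2) = -78
Clamped end conditions give two more equations: 2h_0·σ_0 + h_0·σ_1 = 6(Δ_0 - S'(1)) = 48 and h_3·σ_3 + 2h_3·σ_4 = 6(S'(5) - Δ_3) = 78.
Solving: σ_0 = 1179/28, σ_1 = -507/14, σ_2 = 75/4, σ_3 = -543/14, σ_4 = 1635/28.
On [2, 3], S(t) = 8 + 501/56·(t - 2) - 507/28·(t - 2)² + 513/56·(t - 2)³.
With (t - 2) = 1/3: S(7/3) = 391/42.

9.3095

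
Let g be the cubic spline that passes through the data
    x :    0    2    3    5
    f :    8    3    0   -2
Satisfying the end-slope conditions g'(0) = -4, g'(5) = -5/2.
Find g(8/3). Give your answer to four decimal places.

With M_i denoting the second derivative at x_i, h_i = 2, 1, 2, and Δ_i = (y_(i+1) − y_i)/h_i = -5/2, -3, -1:
  2·M_0 + 6·M_1 + 1·M_2 = 6(Δ_1 - Δ_0) = -3
  1·M_1 + 6·M_2 + 2·M_3 = 6(Δ_2 - Δ_1) = 12
Clamped end conditions give two more equations: 2h_0·M_0 + h_0·M_1 = 6(Δ_0 - g'(0)) = 9 and h_2·M_2 + 2h_2·M_3 = 6(g'(5) - Δ_2) = -9.
Solving the tridiagonal system: M_0 = 27/8, M_1 = -9/4, M_2 = 15/4, M_3 = -33/8.
On [2, 3], g(x) = 3 - 23/8·(x - 2) - 9/8·(x - 2)² + 1·(x - 2)³.
With (x - 2) = 2/3: g(8/3) = 95/108.

0.8796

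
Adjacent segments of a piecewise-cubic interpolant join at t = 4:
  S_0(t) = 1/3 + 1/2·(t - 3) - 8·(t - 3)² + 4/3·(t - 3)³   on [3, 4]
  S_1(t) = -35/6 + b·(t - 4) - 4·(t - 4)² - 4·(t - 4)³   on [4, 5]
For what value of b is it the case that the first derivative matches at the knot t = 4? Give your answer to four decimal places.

S_0'(t) = 1/2 - 16·(t - 3) + 4·(t - 3)², so S_0'(4) = -23/2. On the right, S_1'(4) = b, so b = -23/2.

-11.5000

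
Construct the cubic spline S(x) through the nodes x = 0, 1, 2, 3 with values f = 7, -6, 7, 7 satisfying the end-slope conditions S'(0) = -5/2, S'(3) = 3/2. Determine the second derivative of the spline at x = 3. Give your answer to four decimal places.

25.6667

Put M_i = S'' at the i-th knot. Here h = (1, 1, 1) and Δ = (-13, 13, 0), so the interior equations h_(i-1)·M_(i-1) + 2(h_(i-1)+h_i)·M_i + h_i·M_(i+1) = 6(Δ_i − Δ_(i-1)) read
  1·M_0 + 4·M_1 + 1·M_2 = 6(Δ_1 - Δ_0) = 156
  1·M_1 + 4·M_2 + 1·M_3 = 6(Δ_2 - Δ_1) = -78
Clamped end conditions give two more equations: 2h_0·M_0 + h_0·M_1 = 6(Δ_0 - S'(0)) = -63 and h_2·M_2 + 2h_2·M_3 = 6(S'(3) - Δ_2) = 9.
Hence M_0 = -193/3, M_1 = 197/3, M_2 = -127/3, M_3 = 77/3.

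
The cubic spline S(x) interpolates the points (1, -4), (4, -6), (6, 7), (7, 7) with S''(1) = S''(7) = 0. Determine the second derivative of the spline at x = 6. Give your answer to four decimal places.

Let σ_i = S''(x_i). Step sizes h_i = 3, 2, 1; slopes of the chords Δ_i = (y_(i+1) - y_i)/h_i = -2/3, 13/2, 0.
  3·σ_0 + 10·σ_1 + 2·σ_2 = 6(Δ_1 - Δ_0) = 43
  2·σ_1 + 6·σ_2 + 1·σ_3 = 6(Δ_2 - Δ_1) = -39
Natural end conditions: σ_0 = σ_3 = 0.
Hence σ_0 = 0, σ_1 = 6, σ_2 = -17/2, σ_3 = 0.

-8.5000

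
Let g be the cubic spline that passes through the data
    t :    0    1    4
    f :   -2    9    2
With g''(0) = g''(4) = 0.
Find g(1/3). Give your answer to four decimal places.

2.1605

Put M_i = g'' at the i-th knot. Here h = (1, 3) and Δ = (11, -7/3), so the interior equations h_(i-1)·M_(i-1) + 2(h_(i-1)+h_i)·M_i + h_i·M_(i+1) = 6(Δ_i − Δ_(i-1)) read
  1·M_0 + 8·M_1 + 3·M_2 = 6(Δ_1 - Δ_0) = -80
Natural end conditions: M_0 = M_2 = 0.
Solving the tridiagonal system: M_0 = 0, M_1 = -10, M_2 = 0.
On [0, 1], g(t) = -2 + 38/3·t + 0·t² - 5/3·t³.
With t = 1/3: g(1/3) = 175/81.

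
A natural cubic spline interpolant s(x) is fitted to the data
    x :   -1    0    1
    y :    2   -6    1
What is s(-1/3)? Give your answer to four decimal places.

-4.7222

Write M_i for s''(x_i). With h_i = 1, 1 and divided differences Δ_i = -8, 7, the continuity of s' gives the tridiagonal system
  1·M_0 + 4·M_1 + 1·M_2 = 6(Δ_1 - Δ_0) = 90
Natural end conditions: M_0 = M_2 = 0.
Hence M_0 = 0, M_1 = 45/2, M_2 = 0.
On [-1, 0], s(x) = 2 - 47/4·(x + 1) + 0·(x + 1)² + 15/4·(x + 1)³.
With (x + 1) = 2/3: s(-1/3) = -85/18.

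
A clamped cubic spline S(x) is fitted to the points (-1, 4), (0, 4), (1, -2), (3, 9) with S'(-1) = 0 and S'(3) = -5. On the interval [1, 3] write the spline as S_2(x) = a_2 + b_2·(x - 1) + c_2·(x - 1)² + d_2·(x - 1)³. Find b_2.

With m_i denoting the second derivative at x_i, h_i = 1, 1, 2, and Δ_i = (y_(i+1) − y_i)/h_i = 0, -6, 11/2:
  1·m_0 + 4·m_1 + 1·m_2 = 6(Δ_1 - Δ_0) = -36
  1·m_1 + 6·m_2 + 2·m_3 = 6(Δ_2 - Δ_1) = 69
Clamped end conditions give two more equations: 2h_0·m_0 + h_0·m_1 = 6(Δ_0 - S'(-1)) = 0 and h_2·m_2 + 2h_2·m_3 = 6(S'(3) - Δ_2) = -63.
Solving the tridiagonal system: m_0 = 17/2, m_1 = -17, m_2 = 47/2, m_3 = -55/2.
On [1, 3], with S_2(x) = a_2 + b_2·(x - 1) + c_2·(x - 1)² + d_2·(x - 1)³: c_2 = m_2/2 = 47/4, d_2 = (m_3 - m_2)/(6h_2) = -17/4, b_2 = Δ_2 - h_2(2m_2 + m_3)/6 = -1.

-1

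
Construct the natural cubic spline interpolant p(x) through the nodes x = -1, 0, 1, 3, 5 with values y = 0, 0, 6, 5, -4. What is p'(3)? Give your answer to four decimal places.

-3.8333

Let M_i = p''(x_i). Step sizes h_i = 1, 1, 2, 2; slopes of the chords Δ_i = (y_(i+1) - y_i)/h_i = 0, 6, -1/2, -9/2.
  1·M_0 + 4·M_1 + 1·M_2 = 6(Δ_1 - Δ_0) = 36
  1·M_1 + 6·M_2 + 2·M_3 = 6(Δ_2 - Δ_1) = -39
  2·M_2 + 8·M_3 + 2·M_4 = 6(Δ_3 - Δ_2) = -24
Natural end conditions: M_0 = M_4 = 0.
Solving the tridiagonal system: M_0 = 0, M_1 = 11, M_2 = -8, M_3 = -1, M_4 = 0.
On [3, 5], p'(x) = b_3 + 2c_3·(x - 3) + 3d_3·(x - 3)² with b_3 = Δ_3 - h_3(2M_3 + M_4)/6 = -23/6, c_3 = M_3/2 = -1/2, d_3 = (M_4 - M_3)/(6h_3) = 1/12. So p'(3) = -23/6.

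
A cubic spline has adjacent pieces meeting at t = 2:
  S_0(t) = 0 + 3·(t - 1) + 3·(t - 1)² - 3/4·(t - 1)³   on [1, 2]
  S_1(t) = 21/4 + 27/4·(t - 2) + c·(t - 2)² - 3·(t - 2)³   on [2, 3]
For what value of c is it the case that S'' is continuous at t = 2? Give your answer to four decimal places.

0.7500

S_0''(t) = 6 - 9/2·(t - 1), so S_0''(2) = 3/2. On the right, S_1''(2) = 2c, so c = 3/4.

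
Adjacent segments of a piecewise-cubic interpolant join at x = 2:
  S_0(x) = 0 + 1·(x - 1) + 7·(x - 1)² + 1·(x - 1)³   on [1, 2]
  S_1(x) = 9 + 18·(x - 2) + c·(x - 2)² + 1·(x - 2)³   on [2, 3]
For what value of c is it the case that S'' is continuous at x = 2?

10

S_0''(x) = 14 + 6·(x - 1), so S_0''(2) = 20. On the right, S_1''(2) = 2c, so c = 10.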